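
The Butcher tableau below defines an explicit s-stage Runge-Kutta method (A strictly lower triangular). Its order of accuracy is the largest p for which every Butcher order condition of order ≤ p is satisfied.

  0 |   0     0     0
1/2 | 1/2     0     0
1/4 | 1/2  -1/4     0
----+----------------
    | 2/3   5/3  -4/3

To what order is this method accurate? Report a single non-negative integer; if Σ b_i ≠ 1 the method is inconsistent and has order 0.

3

b = (2/3, 5/3, -4/3)
c = (0, 1/2, 1/4)
Ac = (0, 0, -1/8)
Σ b_i: 2/3·1 + 5/3·1 + (-4/3)·1 = 1 ✓
b·c: 5/3·1/2 + (-4/3)·1/4 = 1/2 ✓
b·c²: 5/3·1/4 + (-4/3)·1/16 = 1/3 ✓
b·Ac: (-4/3)·(-1/8) = 1/6 ✓; 3 stages ⇒ order 3.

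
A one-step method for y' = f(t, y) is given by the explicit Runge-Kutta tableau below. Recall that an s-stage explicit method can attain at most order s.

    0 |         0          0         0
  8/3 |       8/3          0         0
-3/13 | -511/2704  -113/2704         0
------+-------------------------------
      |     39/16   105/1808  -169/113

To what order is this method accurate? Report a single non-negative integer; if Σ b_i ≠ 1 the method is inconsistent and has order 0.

3

b = (39/16, 105/1808, -169/113)
c = (0, 8/3, -3/13)
Ac = (0, 0, -113/1014)
Σ b_i: 39/16·1 + 105/1808·1 + (-169/113)·1 = 1 ✓
b·c: 105/1808·8/3 + (-169/113)·(-3/13) = 1/2 ✓
b·c²: 105/1808·64/9 + (-169/113)·9/169 = 1/3 ✓
b·Ac: (-169/113)·(-113/1014) = 1/6 ✓; 3 stages ⇒ order 3.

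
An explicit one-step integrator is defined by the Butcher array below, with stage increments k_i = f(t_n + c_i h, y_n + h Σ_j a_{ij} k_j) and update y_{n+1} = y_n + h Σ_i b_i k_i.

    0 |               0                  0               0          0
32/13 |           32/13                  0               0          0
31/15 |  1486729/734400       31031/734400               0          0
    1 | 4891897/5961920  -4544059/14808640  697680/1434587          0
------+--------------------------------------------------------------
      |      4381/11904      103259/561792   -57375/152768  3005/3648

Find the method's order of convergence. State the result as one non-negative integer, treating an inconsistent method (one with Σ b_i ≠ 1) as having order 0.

4

b = (4381/11904, 103259/561792, -57375/152768, 3005/3648)
c = (0, 32/13, 31/15, 1)
Ac = (0, 0, 2387/22950, 1501/6010)
Σ b_i: 4381/11904·1 + 103259/561792·1 + (-57375/152768)·1 + 3005/3648·1 = 1 ✓
b·c: 103259/561792·32/13 + (-57375/152768)·31/15 + 3005/3648·1 = 1/2 ✓
b·c²: 103259/561792·1024/169 + (-57375/152768)·961/225 + 3005/3648·1 = 1/3 ✓
b·Ac: (-57375/152768)·2387/22950 + 3005/3648·1501/6010 = 1/6 ✓
b·c³: 103259/561792·32768/2197 + (-57375/152768)·29791/3375 + 3005/3648·1 = 1/4 ✓
b·(c∘Ac): (-57375/152768)·73997/344250 + 3005/3648·1501/6010 = 1/8 ✓
b·Ac²: (-57375/152768)·38192/149175 + 3005/3648·8512/39065 = 1/12 ✓
b·A²c: 3005/3648·152/3005 = 1/24 ✓; 4 stages ⇒ order 4.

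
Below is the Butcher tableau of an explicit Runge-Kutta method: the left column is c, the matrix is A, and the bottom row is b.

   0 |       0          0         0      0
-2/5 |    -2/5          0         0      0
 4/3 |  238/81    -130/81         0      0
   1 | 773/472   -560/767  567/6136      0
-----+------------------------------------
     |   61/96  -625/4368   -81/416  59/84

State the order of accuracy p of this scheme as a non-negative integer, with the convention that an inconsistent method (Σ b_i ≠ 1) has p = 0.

4

b = (61/96, -625/4368, -81/416, 59/84)
c = (0, -2/5, 4/3, 1)
Ac = (0, 0, 52/81, 49/118)
Σ b_i: 61/96·1 + (-625/4368)·1 + (-81/416)·1 + 59/84·1 = 1 ✓
b·c: (-625/4368)·(-2/5) + (-81/416)·4/3 + 59/84·1 = 1/2 ✓
b·c²: (-625/4368)·4/25 + (-81/416)·16/9 + 59/84·1 = 1/3 ✓
b·Ac: (-81/416)·52/81 + 59/84·49/118 = 1/6 ✓
b·c³: (-625/4368)·(-8/125) + (-81/416)·64/27 + 59/84·1 = 1/4 ✓
b·(c∘Ac): (-81/416)·208/243 + 59/84·49/118 = 1/8 ✓
b·Ac²: (-81/416)·(-104/405) + 59/84·14/295 = 1/12 ✓
b·A²c: 59/84·7/118 = 1/24 ✓; 4 stages ⇒ order 4.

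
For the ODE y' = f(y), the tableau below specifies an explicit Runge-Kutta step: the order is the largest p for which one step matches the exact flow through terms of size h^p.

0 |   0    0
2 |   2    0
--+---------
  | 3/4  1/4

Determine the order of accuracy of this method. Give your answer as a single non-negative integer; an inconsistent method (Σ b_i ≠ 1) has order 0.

2

b = (3/4, 1/4)
c = (0, 2)
Σ b_i: 3/4·1 + 1/4·1 = 1 ✓
b·c: 1/4·2 = 1/2 ✓; 2 stages ⇒ order 2.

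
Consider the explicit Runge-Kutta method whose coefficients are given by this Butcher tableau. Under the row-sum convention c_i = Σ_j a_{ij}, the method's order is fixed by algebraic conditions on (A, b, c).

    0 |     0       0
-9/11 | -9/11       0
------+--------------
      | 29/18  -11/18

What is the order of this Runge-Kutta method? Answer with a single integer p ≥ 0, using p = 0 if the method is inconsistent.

2

b = (29/18, -11/18)
c = (0, -9/11)
Σ b_i: 29/18·1 + (-11/18)·1 = 1 ✓
b·c: (-11/18)·(-9/11) = 1/2 ✓; 2 stages ⇒ order 2.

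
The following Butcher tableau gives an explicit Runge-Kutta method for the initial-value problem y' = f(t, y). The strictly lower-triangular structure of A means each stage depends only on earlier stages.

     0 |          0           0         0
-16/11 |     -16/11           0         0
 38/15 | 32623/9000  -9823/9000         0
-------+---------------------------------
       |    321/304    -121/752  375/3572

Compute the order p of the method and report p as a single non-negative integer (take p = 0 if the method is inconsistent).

b = (321/304, -121/752, 375/3572)
c = (0, -16/11, 38/15)
Ac = (0, 0, 1786/1125)
Σ b_i: 321/304·1 + (-121/752)·1 + 375/3572·1 = 1 ✓
b·c: (-121/752)·(-16/11) + 375/3572·38/15 = 1/2 ✓
b·c²: (-121/752)·256/121 + 375/3572·1444/225 = 1/3 ✓
b·Ac: 375/3572·1786/1125 = 1/6 ✓; 3 stages ⇒ order 3.

3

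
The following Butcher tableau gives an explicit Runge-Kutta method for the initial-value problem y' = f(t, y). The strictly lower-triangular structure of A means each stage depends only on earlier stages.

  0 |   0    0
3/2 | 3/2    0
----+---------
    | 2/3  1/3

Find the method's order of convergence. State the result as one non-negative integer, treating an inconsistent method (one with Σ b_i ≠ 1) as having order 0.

b = (2/3, 1/3)
c = (0, 3/2)
Σ b_i: 2/3·1 + 1/3·1 = 1 ✓
b·c: 1/3·3/2 = 1/2 ✓; 2 stages ⇒ order 2.

2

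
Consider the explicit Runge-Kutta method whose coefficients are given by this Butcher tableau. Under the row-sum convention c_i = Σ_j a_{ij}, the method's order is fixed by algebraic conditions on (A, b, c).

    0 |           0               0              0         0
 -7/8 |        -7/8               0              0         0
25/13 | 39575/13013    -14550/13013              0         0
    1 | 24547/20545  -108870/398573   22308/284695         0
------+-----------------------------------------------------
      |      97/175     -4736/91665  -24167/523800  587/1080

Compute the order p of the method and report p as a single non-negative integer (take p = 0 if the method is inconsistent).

4

b = (97/175, -4736/91665, -24167/523800, 587/1080)
c = (0, -7/8, 25/13, 1)
Ac = (0, 0, 7275/7436, 915/2348)
Σ b_i: 97/175·1 + (-4736/91665)·1 + (-24167/523800)·1 + 587/1080·1 = 1 ✓
b·c: (-4736/91665)·(-7/8) + (-24167/523800)·25/13 + 587/1080·1 = 1/2 ✓
b·c²: (-4736/91665)·49/64 + (-24167/523800)·625/169 + 587/1080·1 = 1/3 ✓
b·Ac: (-24167/523800)·7275/7436 + 587/1080·915/2348 = 1/6 ✓
b·c³: (-4736/91665)·(-343/512) + (-24167/523800)·15625/2197 + 587/1080·1 = 1/4 ✓
b·(c∘Ac): (-24167/523800)·181875/96668 + 587/1080·915/2348 = 1/8 ✓
b·Ac²: (-24167/523800)·(-50925/59488) + 587/1080·1515/18784 = 1/12 ✓
b·A²c: 587/1080·45/587 = 1/24 ✓; 4 stages ⇒ order 4.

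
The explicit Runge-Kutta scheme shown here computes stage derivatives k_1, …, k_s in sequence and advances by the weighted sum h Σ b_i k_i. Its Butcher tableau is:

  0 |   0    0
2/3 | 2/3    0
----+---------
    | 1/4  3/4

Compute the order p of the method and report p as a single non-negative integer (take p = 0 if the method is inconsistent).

2

b = (1/4, 3/4)
c = (0, 2/3)
Σ b_i: 1/4·1 + 3/4·1 = 1 ✓
b·c: 3/4·2/3 = 1/2 ✓; 2 stages ⇒ order 2.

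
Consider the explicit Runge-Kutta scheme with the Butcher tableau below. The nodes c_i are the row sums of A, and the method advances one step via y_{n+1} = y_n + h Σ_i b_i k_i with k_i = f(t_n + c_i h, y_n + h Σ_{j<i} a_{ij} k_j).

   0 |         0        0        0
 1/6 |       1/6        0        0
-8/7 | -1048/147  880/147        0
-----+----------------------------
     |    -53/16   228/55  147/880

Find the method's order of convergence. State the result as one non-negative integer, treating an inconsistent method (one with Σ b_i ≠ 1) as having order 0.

b = (-53/16, 228/55, 147/880)
c = (0, 1/6, -8/7)
Ac = (0, 0, 440/441)
Σ b_i: (-53/16)·1 + 228/55·1 + 147/880·1 = 1 ✓
b·c: 228/55·1/6 + 147/880·(-8/7) = 1/2 ✓
b·c²: 228/55·1/36 + 147/880·64/49 = 1/3 ✓
b·Ac: 147/880·440/441 = 1/6 ✓; 3 stages ⇒ order 3.

3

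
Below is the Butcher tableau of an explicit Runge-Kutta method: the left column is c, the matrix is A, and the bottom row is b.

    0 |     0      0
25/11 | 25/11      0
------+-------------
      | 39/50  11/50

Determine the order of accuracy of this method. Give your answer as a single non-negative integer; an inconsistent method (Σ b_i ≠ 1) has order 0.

b = (39/50, 11/50)
c = (0, 25/11)
Σ b_i: 39/50·1 + 11/50·1 = 1 ✓
b·c: 11/50·25/11 = 1/2 ✓; 2 stages ⇒ order 2.

2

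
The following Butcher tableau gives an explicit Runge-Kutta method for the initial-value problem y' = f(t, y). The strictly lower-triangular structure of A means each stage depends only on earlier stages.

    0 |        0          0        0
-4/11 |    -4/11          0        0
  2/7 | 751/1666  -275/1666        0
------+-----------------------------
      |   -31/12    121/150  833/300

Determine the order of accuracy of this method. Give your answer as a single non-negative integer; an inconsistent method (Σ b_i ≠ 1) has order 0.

b = (-31/12, 121/150, 833/300)
c = (0, -4/11, 2/7)
Ac = (0, 0, 50/833)
Σ b_i: (-31/12)·1 + 121/150·1 + 833/300·1 = 1 ✓
b·c: 121/150·(-4/11) + 833/300·2/7 = 1/2 ✓
b·c²: 121/150·16/121 + 833/300·4/49 = 1/3 ✓
b·Ac: 833/300·50/833 = 1/6 ✓; 3 stages ⇒ order 3.

3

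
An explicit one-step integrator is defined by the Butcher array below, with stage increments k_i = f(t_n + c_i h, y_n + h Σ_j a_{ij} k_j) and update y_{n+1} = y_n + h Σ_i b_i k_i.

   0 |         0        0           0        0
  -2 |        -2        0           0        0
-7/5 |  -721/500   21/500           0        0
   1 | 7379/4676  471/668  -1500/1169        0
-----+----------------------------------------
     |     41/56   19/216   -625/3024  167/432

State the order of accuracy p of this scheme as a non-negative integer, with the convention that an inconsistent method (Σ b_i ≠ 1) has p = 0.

4

b = (41/56, 19/216, -625/3024, 167/432)
c = (0, -2, -7/5, 1)
Ac = (0, 0, -21/250, 129/334)
Σ b_i: 41/56·1 + 19/216·1 + (-625/3024)·1 + 167/432·1 = 1 ✓
b·c: 19/216·(-2) + (-625/3024)·(-7/5) + 167/432·1 = 1/2 ✓
b·c²: 19/216·4 + (-625/3024)·49/25 + 167/432·1 = 1/3 ✓
b·Ac: (-625/3024)·(-21/250) + 167/432·129/334 = 1/6 ✓
b·c³: 19/216·(-8) + (-625/3024)·(-343/125) + 167/432·1 = 1/4 ✓
b·(c∘Ac): (-625/3024)·147/1250 + 167/432·129/334 = 1/8 ✓
b·Ac²: (-625/3024)·21/125 + 167/432·51/167 = 1/12 ✓
b·A²c: 167/432·18/167 = 1/24 ✓; 4 stages ⇒ order 4.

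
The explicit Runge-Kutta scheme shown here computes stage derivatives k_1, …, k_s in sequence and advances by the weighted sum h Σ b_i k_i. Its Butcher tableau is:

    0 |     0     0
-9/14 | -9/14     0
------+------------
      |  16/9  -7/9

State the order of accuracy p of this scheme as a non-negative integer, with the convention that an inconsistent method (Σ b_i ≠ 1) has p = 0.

b = (16/9, -7/9)
c = (0, -9/14)
Σ b_i: 16/9·1 + (-7/9)·1 = 1 ✓
b·c: (-7/9)·(-9/14) = 1/2 ✓; 2 stages ⇒ order 2.

2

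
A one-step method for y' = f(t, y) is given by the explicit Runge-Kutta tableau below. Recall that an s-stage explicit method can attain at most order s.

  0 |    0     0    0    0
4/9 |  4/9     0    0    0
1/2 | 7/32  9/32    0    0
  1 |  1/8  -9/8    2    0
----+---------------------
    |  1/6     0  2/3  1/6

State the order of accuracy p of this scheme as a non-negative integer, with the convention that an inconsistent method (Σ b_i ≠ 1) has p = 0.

b = (1/6, 0, 2/3, 1/6)
c = (0, 4/9, 1/2, 1)
Ac = (0, 0, 1/8, 1/2)
Σ b_i: 1/6·1 + 2/3·1 + 1/6·1 = 1 ✓
b·c: 2/3·1/2 + 1/6·1 = 1/2 ✓
b·c²: 2/3·1/4 + 1/6·1 = 1/3 ✓
b·Ac: 2/3·1/8 + 1/6·1/2 = 1/6 ✓
b·c³: 2/3·1/8 + 1/6·1 = 1/4 ✓
b·(c∘Ac): 2/3·1/16 + 1/6·1/2 = 1/8 ✓
b·Ac²: 2/3·1/18 + 1/6·5/18 = 1/12 ✓
b·A²c: 1/6·1/4 = 1/24 ✓; 4 stages ⇒ order 4.

4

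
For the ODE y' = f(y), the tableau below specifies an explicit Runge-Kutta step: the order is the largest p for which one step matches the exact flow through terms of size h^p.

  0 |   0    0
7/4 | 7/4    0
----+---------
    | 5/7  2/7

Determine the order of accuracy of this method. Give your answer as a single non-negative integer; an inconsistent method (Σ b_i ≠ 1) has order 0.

b = (5/7, 2/7)
c = (0, 7/4)
Σ b_i: 5/7·1 + 2/7·1 = 1 ✓
b·c: 2/7·7/4 = 1/2 ✓; 2 stages ⇒ order 2.

2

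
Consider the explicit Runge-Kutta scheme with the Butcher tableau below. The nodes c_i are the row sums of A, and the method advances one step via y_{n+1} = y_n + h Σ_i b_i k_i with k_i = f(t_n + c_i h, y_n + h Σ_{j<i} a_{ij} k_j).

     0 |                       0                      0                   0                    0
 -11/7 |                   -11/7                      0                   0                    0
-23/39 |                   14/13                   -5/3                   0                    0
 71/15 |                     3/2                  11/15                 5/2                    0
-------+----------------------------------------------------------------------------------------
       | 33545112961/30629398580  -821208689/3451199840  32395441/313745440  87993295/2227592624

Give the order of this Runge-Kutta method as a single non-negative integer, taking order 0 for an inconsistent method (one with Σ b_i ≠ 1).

3

b = (33545112961/30629398580, -821208689/3451199840, 32395441/313745440, 87993295/2227592624)
c = (0, -11/7, -23/39, 71/15)
Ac = (0, 0, 55/21, -7171/2730)
Σ b_i: 33545112961/30629398580·1 + (-821208689/3451199840)·1 + 32395441/313745440·1 + 87993295/2227592624·1 = 1 ✓
b·c: (-821208689/3451199840)·(-11/7) + 32395441/313745440·(-23/39) + 87993295/2227592624·71/15 = 1/2 ✓
b·c²: (-821208689/3451199840)·121/49 + 32395441/313745440·529/1521 + 87993295/2227592624·5041/225 = 1/3 ✓
b·Ac: 32395441/313745440·55/21 + 87993295/2227592624·(-7171/2730) = 1/6 ✓
b·c³: (-821208689/3451199840)·(-1331/343) + 32395441/313745440·(-12167/59319) + 87993295/2227592624·357911/3375 = 817641882767/160598447100 ≠ 1/4 ⇒ order 3.
b·(c∘Ac): 32395441/313745440·(-1265/819) + 87993295/2227592624·(-509141/40950) = -6430008329/9882981360 ≠ 1/8
b·Ac²: 32395441/313745440·(-605/147) + 87993295/2227592624·1997659/745290 = -291062257999/912199179528 ≠ 1/12
b·A²c: 87993295/2227592624·275/42 = 24198156125/93558890208 ≠ 1/24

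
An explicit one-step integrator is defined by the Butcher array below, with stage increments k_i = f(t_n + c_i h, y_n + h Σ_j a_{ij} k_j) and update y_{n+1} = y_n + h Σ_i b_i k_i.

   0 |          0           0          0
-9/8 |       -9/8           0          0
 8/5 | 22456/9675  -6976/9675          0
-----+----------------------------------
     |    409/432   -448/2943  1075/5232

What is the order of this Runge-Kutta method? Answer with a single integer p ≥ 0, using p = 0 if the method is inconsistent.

3

b = (409/432, -448/2943, 1075/5232)
c = (0, -9/8, 8/5)
Ac = (0, 0, 872/1075)
Σ b_i: 409/432·1 + (-448/2943)·1 + 1075/5232·1 = 1 ✓
b·c: (-448/2943)·(-9/8) + 1075/5232·8/5 = 1/2 ✓
b·c²: (-448/2943)·81/64 + 1075/5232·64/25 = 1/3 ✓
b·Ac: 1075/5232·872/1075 = 1/6 ✓; 3 stages ⇒ order 3.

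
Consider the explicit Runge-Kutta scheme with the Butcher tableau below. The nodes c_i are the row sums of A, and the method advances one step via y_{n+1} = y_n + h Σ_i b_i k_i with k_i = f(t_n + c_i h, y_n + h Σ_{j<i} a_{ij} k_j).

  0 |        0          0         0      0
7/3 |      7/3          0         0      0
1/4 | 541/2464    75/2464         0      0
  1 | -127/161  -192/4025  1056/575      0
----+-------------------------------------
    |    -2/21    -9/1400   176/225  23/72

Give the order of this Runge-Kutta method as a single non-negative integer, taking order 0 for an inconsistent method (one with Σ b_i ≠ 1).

b = (-2/21, -9/1400, 176/225, 23/72)
c = (0, 7/3, 1/4, 1)
Ac = (0, 0, 25/352, 8/23)
Σ b_i: (-2/21)·1 + (-9/1400)·1 + 176/225·1 + 23/72·1 = 1 ✓
b·c: (-9/1400)·7/3 + 176/225·1/4 + 23/72·1 = 1/2 ✓
b·c²: (-9/1400)·49/9 + 176/225·1/16 + 23/72·1 = 1/3 ✓
b·Ac: 176/225·25/352 + 23/72·8/23 = 1/6 ✓
b·c³: (-9/1400)·343/27 + 176/225·1/64 + 23/72·1 = 1/4 ✓
b·(c∘Ac): 176/225·25/1408 + 23/72·8/23 = 1/8 ✓
b·Ac²: 176/225·175/1056 + 23/72·(-10/69) = 1/12 ✓
b·A²c: 23/72·3/23 = 1/24 ✓; 4 stages ⇒ order 4.

4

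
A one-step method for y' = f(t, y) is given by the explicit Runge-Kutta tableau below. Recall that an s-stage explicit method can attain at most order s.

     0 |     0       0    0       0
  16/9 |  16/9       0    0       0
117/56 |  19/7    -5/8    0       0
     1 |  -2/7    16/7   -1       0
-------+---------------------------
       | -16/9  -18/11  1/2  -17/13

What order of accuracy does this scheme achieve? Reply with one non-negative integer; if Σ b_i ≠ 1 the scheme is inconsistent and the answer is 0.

b = (-16/9, -18/11, 1/2, -17/13)
c = (0, 16/9, 117/56, 1)
Ac = (0, 0, -10/9, 995/504)
Σ b_i: (-16/9)·1 + (-18/11)·1 + 1/2·1 + (-17/13)·1 = -10867/2574 ≠ 1 ⇒ order 0.

0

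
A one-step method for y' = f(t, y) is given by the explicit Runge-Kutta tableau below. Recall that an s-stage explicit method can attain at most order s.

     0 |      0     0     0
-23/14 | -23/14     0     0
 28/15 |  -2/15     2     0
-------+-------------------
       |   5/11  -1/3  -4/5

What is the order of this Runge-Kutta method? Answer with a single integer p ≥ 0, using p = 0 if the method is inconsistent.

b = (5/11, -1/3, -4/5)
c = (0, -23/14, 28/15)
Ac = (0, 0, -23/7)
Σ b_i: 5/11·1 + (-1/3)·1 + (-4/5)·1 = -112/165 ≠ 1 ⇒ order 0.

0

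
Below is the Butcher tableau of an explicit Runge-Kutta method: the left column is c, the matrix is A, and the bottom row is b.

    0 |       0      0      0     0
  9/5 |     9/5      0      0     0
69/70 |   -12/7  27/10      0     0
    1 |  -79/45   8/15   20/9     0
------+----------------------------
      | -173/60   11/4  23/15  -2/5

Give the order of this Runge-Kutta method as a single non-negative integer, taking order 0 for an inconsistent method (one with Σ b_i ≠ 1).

b = (-173/60, 11/4, 23/15, -2/5)
c = (0, 9/5, 69/70, 1)
Ac = (0, 0, 243/50, 1654/525)
Σ b_i: (-173/60)·1 + 11/4·1 + 23/15·1 + (-2/5)·1 = 1 ✓
b·c: 11/4·9/5 + 23/15·69/70 + (-2/5)·1 = 4243/700 ≠ 1/2 ⇒ order 1.

1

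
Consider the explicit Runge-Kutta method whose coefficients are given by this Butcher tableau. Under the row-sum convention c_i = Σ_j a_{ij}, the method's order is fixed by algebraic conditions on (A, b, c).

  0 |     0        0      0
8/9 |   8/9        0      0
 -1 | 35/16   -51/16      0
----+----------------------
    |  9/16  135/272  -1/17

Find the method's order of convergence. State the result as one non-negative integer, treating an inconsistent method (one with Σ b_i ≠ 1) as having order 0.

b = (9/16, 135/272, -1/17)
c = (0, 8/9, -1)
Ac = (0, 0, -17/6)
Σ b_i: 9/16·1 + 135/272·1 + (-1/17)·1 = 1 ✓
b·c: 135/272·8/9 + (-1/17)·(-1) = 1/2 ✓
b·c²: 135/272·64/81 + (-1/17)·1 = 1/3 ✓
b·Ac: (-1/17)·(-17/6) = 1/6 ✓; 3 stages ⇒ order 3.

3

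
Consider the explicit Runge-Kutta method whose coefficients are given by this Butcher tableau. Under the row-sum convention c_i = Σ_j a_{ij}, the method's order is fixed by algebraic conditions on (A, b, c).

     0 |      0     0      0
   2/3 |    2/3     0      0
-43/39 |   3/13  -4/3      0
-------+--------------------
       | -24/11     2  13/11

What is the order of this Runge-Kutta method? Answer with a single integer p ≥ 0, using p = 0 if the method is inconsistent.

b = (-24/11, 2, 13/11)
c = (0, 2/3, -43/39)
Ac = (0, 0, -8/9)
Σ b_i: (-24/11)·1 + 2·1 + 13/11·1 = 1 ✓
b·c: 2·2/3 + 13/11·(-43/39) = 1/33 ≠ 1/2 ⇒ order 1.

1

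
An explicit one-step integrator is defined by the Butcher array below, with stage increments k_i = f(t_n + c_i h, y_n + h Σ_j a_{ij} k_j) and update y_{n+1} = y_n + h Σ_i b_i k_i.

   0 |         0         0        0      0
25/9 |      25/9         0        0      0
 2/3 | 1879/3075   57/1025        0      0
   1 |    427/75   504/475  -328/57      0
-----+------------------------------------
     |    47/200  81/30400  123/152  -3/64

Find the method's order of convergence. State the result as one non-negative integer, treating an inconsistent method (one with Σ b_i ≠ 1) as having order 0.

b = (47/200, 81/30400, 123/152, -3/64)
c = (0, 25/9, 2/3, 1)
Ac = (0, 0, 19/123, -8/9)
Σ b_i: 47/200·1 + 81/30400·1 + 123/152·1 + (-3/64)·1 = 1 ✓
b·c: 81/30400·25/9 + 123/152·2/3 + (-3/64)·1 = 1/2 ✓
b·c²: 81/30400·625/81 + 123/152·4/9 + (-3/64)·1 = 1/3 ✓
b·Ac: 123/152·19/123 + (-3/64)·(-8/9) = 1/6 ✓
b·c³: 81/30400·15625/729 + 123/152·8/27 + (-3/64)·1 = 1/4 ✓
b·(c∘Ac): 123/152·38/369 + (-3/64)·(-8/9) = 1/8 ✓
b·Ac²: 123/152·475/1107 + (-3/64)·152/27 = 1/12 ✓
b·A²c: (-3/64)·(-8/9) = 1/24 ✓; 4 stages ⇒ order 4.

4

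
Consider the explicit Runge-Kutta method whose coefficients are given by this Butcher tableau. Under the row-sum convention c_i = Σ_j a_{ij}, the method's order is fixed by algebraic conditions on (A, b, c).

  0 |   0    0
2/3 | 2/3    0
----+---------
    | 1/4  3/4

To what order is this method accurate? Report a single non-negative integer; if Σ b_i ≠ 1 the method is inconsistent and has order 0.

2

b = (1/4, 3/4)
c = (0, 2/3)
Σ b_i: 1/4·1 + 3/4·1 = 1 ✓
b·c: 3/4·2/3 = 1/2 ✓; 2 stages ⇒ order 2.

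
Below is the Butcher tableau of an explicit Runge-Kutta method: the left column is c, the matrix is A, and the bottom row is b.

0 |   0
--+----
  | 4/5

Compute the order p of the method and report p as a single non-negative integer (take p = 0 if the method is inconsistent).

0

b = (4/5)
c = (0)
Σ b_i: 4/5·1 = 4/5 ≠ 1 ⇒ order 0.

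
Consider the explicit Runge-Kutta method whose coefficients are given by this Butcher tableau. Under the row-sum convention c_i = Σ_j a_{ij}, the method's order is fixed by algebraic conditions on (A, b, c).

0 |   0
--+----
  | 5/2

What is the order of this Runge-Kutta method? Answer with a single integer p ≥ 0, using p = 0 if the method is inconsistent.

b = (5/2)
c = (0)
Σ b_i: 5/2·1 = 5/2 ≠ 1 ⇒ order 0.

0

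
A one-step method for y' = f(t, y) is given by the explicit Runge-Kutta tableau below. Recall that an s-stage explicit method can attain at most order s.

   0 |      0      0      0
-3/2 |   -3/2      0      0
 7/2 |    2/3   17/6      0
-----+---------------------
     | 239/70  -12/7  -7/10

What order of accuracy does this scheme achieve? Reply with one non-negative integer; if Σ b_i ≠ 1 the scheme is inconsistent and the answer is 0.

b = (239/70, -12/7, -7/10)
c = (0, -3/2, 7/2)
Ac = (0, 0, -17/4)
Σ b_i: 239/70·1 + (-12/7)·1 + (-7/10)·1 = 1 ✓
b·c: (-12/7)·(-3/2) + (-7/10)·7/2 = 17/140 ≠ 1/2 ⇒ order 1.

1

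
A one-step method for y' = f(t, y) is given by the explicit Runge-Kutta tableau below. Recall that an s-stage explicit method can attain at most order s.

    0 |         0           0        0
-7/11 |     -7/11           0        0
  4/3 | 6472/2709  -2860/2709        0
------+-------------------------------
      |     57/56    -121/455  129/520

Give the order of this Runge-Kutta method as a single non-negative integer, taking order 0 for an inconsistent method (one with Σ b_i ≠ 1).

b = (57/56, -121/455, 129/520)
c = (0, -7/11, 4/3)
Ac = (0, 0, 260/387)
Σ b_i: 57/56·1 + (-121/455)·1 + 129/520·1 = 1 ✓
b·c: (-121/455)·(-7/11) + 129/520·4/3 = 1/2 ✓
b·c²: (-121/455)·49/121 + 129/520·16/9 = 1/3 ✓
b·Ac: 129/520·260/387 = 1/6 ✓; 3 stages ⇒ order 3.

3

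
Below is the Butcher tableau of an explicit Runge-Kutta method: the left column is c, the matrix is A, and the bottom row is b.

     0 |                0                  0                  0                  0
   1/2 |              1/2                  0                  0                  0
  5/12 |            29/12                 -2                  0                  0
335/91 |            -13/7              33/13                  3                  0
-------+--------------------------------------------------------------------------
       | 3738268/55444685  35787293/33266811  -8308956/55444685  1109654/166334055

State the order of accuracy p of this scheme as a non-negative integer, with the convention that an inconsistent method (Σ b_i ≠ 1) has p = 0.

3

b = (3738268/55444685, 35787293/33266811, -8308956/55444685, 1109654/166334055)
c = (0, 1/2, 5/12, 335/91)
Ac = (0, 0, -1, 131/52)
Σ b_i: 3738268/55444685·1 + 35787293/33266811·1 + (-8308956/55444685)·1 + 1109654/166334055·1 = 1 ✓
b·c: 35787293/33266811·1/2 + (-8308956/55444685)·5/12 + 1109654/166334055·335/91 = 1/2 ✓
b·c²: 35787293/33266811·1/4 + (-8308956/55444685)·25/144 + 1109654/166334055·112225/8281 = 1/3 ✓
b·Ac: (-8308956/55444685)·(-1) + 1109654/166334055·131/52 = 1/6 ✓
b·c³: 35787293/33266811·1/8 + (-8308956/55444685)·125/1728 + 1109654/166334055·37595375/753571 = 66327312803/145309430448 ≠ 1/4 ⇒ order 3.
b·(c∘Ac): (-8308956/55444685)·(-5/12) + 1109654/166334055·43885/4732 = 8270891/66533622 ≠ 1/8
b·Ac²: (-8308956/55444685)·(-1/2) + 1109654/166334055·721/624 = 65978795/798403464 ≠ 1/12
b·A²c: 1109654/166334055·(-3) = -1109654/55444685 ≠ 1/24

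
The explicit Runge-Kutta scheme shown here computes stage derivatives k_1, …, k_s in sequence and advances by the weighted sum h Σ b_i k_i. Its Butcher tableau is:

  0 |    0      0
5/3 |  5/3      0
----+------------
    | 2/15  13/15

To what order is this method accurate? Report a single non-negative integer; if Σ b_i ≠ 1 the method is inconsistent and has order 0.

b = (2/15, 13/15)
c = (0, 5/3)
Σ b_i: 2/15·1 + 13/15·1 = 1 ✓
b·c: 13/15·5/3 = 13/9 ≠ 1/2 ⇒ order 1.

1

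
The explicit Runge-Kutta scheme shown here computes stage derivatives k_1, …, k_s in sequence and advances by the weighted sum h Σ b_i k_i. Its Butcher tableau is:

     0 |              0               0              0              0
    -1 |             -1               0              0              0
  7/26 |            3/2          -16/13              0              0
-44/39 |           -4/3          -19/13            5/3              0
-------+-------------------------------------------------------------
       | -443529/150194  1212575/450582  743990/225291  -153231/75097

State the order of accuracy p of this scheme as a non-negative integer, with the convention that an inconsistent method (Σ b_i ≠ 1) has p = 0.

b = (-443529/150194, 1212575/450582, 743990/225291, -153231/75097)
c = (0, -1, 7/26, -44/39)
Ac = (0, 0, 16/13, 149/78)
Σ b_i: (-443529/150194)·1 + 1212575/450582·1 + 743990/225291·1 + (-153231/75097)·1 = 1 ✓
b·c: 1212575/450582·(-1) + 743990/225291·7/26 + (-153231/75097)·(-44/39) = 1/2 ✓
b·c²: 1212575/450582·1 + 743990/225291·49/676 + (-153231/75097)·1936/1521 = 1/3 ✓
b·Ac: 743990/225291·16/13 + (-153231/75097)·149/78 = 1/6 ✓
b·c³: 1212575/450582·(-1) + 743990/225291·343/17576 + (-153231/75097)·(-85184/59319) = 12604139/41535468 ≠ 1/4 ⇒ order 3.
b·(c∘Ac): 743990/225291·56/169 + (-153231/75097)·(-3278/1521) = 16084142/2928783 ≠ 1/8
b·Ac²: 743990/225291·(-16/13) + (-153231/75097)·(-2719/2028) = -1415137/1065012 ≠ 1/12
b·A²c: (-153231/75097)·80/39 = -314320/75097 ≠ 1/24

3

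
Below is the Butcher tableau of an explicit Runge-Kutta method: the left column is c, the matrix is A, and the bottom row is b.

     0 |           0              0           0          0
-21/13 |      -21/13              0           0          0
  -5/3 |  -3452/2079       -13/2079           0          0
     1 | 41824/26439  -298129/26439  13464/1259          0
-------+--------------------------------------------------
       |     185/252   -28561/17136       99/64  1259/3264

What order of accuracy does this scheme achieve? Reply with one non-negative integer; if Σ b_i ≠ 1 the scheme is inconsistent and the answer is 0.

4

b = (185/252, -28561/17136, 99/64, 1259/3264)
c = (0, -21/13, -5/3, 1)
Ac = (0, 0, 1/99, 493/1259)
Σ b_i: 185/252·1 + (-28561/17136)·1 + 99/64·1 + 1259/3264·1 = 1 ✓
b·c: (-28561/17136)·(-21/13) + 99/64·(-5/3) + 1259/3264·1 = 1/2 ✓
b·c²: (-28561/17136)·441/169 + 99/64·25/9 + 1259/3264·1 = 1/3 ✓
b·Ac: 99/64·1/99 + 1259/3264·493/1259 = 1/6 ✓
b·c³: (-28561/17136)·(-9261/2197) + 99/64·(-125/27) + 1259/3264·1 = 1/4 ✓
b·(c∘Ac): 99/64·(-5/297) + 1259/3264·493/1259 = 1/8 ✓
b·Ac²: 99/64·(-7/429) + 1259/3264·4607/16367 = 1/12 ✓
b·A²c: 1259/3264·136/1259 = 1/24 ✓; 4 stages ⇒ order 4.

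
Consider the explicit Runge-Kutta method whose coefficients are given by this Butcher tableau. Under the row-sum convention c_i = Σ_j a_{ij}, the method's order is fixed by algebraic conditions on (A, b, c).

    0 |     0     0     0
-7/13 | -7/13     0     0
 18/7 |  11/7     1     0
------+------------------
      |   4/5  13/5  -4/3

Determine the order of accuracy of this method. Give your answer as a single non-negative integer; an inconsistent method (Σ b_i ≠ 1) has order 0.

b = (4/5, 13/5, -4/3)
c = (0, -7/13, 18/7)
Ac = (0, 0, -7/13)
Σ b_i: 4/5·1 + 13/5·1 + (-4/3)·1 = 31/15 ≠ 1 ⇒ order 0.

0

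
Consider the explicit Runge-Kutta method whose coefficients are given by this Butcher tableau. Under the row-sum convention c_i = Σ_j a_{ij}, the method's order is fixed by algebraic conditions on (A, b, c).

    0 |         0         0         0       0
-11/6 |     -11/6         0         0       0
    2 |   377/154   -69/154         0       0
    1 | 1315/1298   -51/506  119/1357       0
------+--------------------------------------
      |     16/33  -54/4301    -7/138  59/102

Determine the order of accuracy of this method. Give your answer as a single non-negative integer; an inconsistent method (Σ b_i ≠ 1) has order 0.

b = (16/33, -54/4301, -7/138, 59/102)
c = (0, -11/6, 2, 1)
Ac = (0, 0, 23/28, 85/236)
Σ b_i: 16/33·1 + (-54/4301)·1 + (-7/138)·1 + 59/102·1 = 1 ✓
b·c: (-54/4301)·(-11/6) + (-7/138)·2 + 59/102·1 = 1/2 ✓
b·c²: (-54/4301)·121/36 + (-7/138)·4 + 59/102·1 = 1/3 ✓
b·Ac: (-7/138)·23/28 + 59/102·85/236 = 1/6 ✓
b·c³: (-54/4301)·(-1331/216) + (-7/138)·8 + 59/102·1 = 1/4 ✓
b·(c∘Ac): (-7/138)·23/14 + 59/102·85/236 = 1/8 ✓
b·Ac²: (-7/138)·(-253/168) + 59/102·17/1416 = 1/12 ✓
b·A²c: 59/102·17/236 = 1/24 ✓; 4 stages ⇒ order 4.

4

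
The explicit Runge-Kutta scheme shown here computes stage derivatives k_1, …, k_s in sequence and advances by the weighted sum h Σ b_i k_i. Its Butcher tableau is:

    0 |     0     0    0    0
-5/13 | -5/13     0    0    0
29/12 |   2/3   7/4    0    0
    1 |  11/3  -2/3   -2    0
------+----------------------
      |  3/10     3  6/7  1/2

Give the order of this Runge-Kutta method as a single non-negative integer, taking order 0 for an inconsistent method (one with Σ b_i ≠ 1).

b = (3/10, 3, 6/7, 1/2)
c = (0, -5/13, 29/12, 1)
Ac = (0, 0, -35/52, -119/26)
Σ b_i: 3/10·1 + 3·1 + 6/7·1 + 1/2·1 = 163/35 ≠ 1 ⇒ order 0.

0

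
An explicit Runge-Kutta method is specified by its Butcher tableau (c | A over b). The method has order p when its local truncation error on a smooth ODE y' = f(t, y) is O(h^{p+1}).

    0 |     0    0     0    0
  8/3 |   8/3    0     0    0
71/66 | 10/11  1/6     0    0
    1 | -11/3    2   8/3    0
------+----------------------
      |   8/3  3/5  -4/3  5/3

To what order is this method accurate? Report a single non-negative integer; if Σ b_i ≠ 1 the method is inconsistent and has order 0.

0

b = (8/3, 3/5, -4/3, 5/3)
c = (0, 8/3, 71/66, 1)
Ac = (0, 0, 4/9, 812/99)
Σ b_i: 8/3·1 + 3/5·1 + (-4/3)·1 + 5/3·1 = 18/5 ≠ 1 ⇒ order 0.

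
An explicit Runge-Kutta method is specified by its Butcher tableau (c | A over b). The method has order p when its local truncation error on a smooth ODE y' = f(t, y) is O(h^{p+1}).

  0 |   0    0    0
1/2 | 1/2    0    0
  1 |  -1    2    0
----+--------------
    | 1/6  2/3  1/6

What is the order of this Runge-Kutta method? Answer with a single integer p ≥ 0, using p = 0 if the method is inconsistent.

b = (1/6, 2/3, 1/6)
c = (0, 1/2, 1)
Ac = (0, 0, 1)
Σ b_i: 1/6·1 + 2/3·1 + 1/6·1 = 1 ✓
b·c: 2/3·1/2 + 1/6·1 = 1/2 ✓
b·c²: 2/3·1/4 + 1/6·1 = 1/3 ✓
b·Ac: 1/6·1 = 1/6 ✓; 3 stages ⇒ order 3.

3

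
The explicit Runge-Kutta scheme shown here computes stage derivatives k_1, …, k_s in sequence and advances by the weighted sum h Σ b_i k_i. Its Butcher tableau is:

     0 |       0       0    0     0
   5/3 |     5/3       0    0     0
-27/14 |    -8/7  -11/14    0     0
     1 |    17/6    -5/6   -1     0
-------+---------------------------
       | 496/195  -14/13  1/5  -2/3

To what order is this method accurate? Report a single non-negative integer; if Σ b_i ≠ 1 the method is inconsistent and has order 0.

1

b = (496/195, -14/13, 1/5, -2/3)
c = (0, 5/3, -27/14, 1)
Ac = (0, 0, -55/42, 34/63)
Σ b_i: 496/195·1 + (-14/13)·1 + 1/5·1 + (-2/3)·1 = 1 ✓
b·c: (-14/13)·5/3 + 1/5·(-27/14) + (-2/3)·1 = -2591/910 ≠ 1/2 ⇒ order 1.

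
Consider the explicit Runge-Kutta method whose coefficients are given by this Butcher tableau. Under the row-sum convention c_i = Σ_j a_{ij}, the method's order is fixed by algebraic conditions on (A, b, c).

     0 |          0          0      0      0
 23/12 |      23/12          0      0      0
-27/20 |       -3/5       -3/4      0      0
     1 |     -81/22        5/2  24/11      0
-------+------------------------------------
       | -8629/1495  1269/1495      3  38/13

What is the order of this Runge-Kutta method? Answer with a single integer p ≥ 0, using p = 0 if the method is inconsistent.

b = (-8629/1495, 1269/1495, 3, 38/13)
c = (0, 23/12, -27/20, 1)
Ac = (0, 0, -23/16, 2437/1320)
Σ b_i: (-8629/1495)·1 + 1269/1495·1 + 3·1 + 38/13·1 = 1 ✓
b·c: 1269/1495·23/12 + 3·(-27/20) + 38/13·1 = 1/2 ✓
b·c²: 1269/1495·529/144 + 3·729/400 + 38/13·1 = 29923/2600 ≠ 1/3 ⇒ order 2.
b·Ac: 3·(-23/16) + 38/13·2437/1320 = 37207/34320 ≠ 1/6

2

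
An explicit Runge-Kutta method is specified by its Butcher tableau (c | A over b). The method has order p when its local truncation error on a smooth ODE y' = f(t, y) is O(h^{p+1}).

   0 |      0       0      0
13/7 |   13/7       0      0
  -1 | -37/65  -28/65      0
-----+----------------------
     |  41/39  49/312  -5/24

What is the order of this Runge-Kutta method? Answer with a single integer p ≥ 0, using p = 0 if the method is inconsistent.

3

b = (41/39, 49/312, -5/24)
c = (0, 13/7, -1)
Ac = (0, 0, -4/5)
Σ b_i: 41/39·1 + 49/312·1 + (-5/24)·1 = 1 ✓
b·c: 49/312·13/7 + (-5/24)·(-1) = 1/2 ✓
b·c²: 49/312·169/49 + (-5/24)·1 = 1/3 ✓
b·Ac: (-5/24)·(-4/5) = 1/6 ✓; 3 stages ⇒ order 3.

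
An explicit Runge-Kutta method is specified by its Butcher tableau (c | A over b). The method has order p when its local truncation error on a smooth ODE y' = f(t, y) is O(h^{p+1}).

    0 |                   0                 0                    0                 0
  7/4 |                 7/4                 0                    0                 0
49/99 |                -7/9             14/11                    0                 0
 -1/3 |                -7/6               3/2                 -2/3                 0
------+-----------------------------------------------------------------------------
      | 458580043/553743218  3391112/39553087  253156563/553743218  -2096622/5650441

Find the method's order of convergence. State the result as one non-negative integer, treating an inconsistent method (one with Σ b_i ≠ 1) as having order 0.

3

b = (458580043/553743218, 3391112/39553087, 253156563/553743218, -2096622/5650441)
c = (0, 7/4, 49/99, -1/3)
Ac = (0, 0, 49/22, 5453/2376)
Σ b_i: 458580043/553743218·1 + 3391112/39553087·1 + 253156563/553743218·1 + (-2096622/5650441)·1 = 1 ✓
b·c: 3391112/39553087·7/4 + 253156563/553743218·49/99 + (-2096622/5650441)·(-1/3) = 1/2 ✓
b·c²: 3391112/39553087·49/16 + 253156563/553743218·2401/9801 + (-2096622/5650441)·1/9 = 1/3 ✓
b·Ac: 253156563/553743218·49/22 + (-2096622/5650441)·5453/2376 = 1/6 ✓
b·c³: 3391112/39553087·343/64 + 253156563/553743218·117649/970299 + (-2096622/5650441)·(-1/27) = 7097563709/13425447816 ≠ 1/4 ⇒ order 3.
b·(c∘Ac): 253156563/553743218·2401/2178 + (-2096622/5650441)·(-5453/7128) = 40064941/50853969 ≠ 1/8
b·Ac²: 253156563/553743218·343/88 + (-2096622/5650441)·4168577/940896 = 1852764277/13425447816 ≠ 1/12
b·A²c: (-2096622/5650441)·(-49/33) = 3113166/5650441 ≠ 1/24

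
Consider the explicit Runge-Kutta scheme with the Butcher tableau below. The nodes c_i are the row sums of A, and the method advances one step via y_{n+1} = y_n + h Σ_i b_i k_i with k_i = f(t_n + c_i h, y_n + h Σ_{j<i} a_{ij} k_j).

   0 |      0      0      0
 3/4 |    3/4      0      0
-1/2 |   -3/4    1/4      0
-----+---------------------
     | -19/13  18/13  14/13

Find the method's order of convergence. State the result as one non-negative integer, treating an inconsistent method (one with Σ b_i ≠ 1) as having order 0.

b = (-19/13, 18/13, 14/13)
c = (0, 3/4, -1/2)
Ac = (0, 0, 3/16)
Σ b_i: (-19/13)·1 + 18/13·1 + 14/13·1 = 1 ✓
b·c: 18/13·3/4 + 14/13·(-1/2) = 1/2 ✓
b·c²: 18/13·9/16 + 14/13·1/4 = 109/104 ≠ 1/3 ⇒ order 2.
b·Ac: 14/13·3/16 = 21/104 ≠ 1/6

2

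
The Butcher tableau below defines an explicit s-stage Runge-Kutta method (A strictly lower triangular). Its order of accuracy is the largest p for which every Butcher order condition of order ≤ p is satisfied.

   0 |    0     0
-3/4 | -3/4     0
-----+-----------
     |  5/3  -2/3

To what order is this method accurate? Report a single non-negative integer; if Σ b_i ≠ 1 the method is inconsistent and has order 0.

2

b = (5/3, -2/3)
c = (0, -3/4)
Σ b_i: 5/3·1 + (-2/3)·1 = 1 ✓
b·c: (-2/3)·(-3/4) = 1/2 ✓; 2 stages ⇒ order 2.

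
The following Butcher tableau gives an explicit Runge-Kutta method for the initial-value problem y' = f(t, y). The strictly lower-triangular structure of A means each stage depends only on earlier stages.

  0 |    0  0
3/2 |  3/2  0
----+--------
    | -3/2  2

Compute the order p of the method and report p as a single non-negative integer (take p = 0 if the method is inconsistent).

0

b = (-3/2, 2)
c = (0, 3/2)
Σ b_i: (-3/2)·1 + 2·1 = 1/2 ≠ 1 ⇒ order 0.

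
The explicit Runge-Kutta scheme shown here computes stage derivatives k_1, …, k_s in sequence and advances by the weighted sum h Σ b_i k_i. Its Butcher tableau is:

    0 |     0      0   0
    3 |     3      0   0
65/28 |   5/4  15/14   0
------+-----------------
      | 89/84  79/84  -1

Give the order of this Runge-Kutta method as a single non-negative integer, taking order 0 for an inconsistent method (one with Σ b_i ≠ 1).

2

b = (89/84, 79/84, -1)
c = (0, 3, 65/28)
Ac = (0, 0, 45/14)
Σ b_i: 89/84·1 + 79/84·1 + (-1)·1 = 1 ✓
b·c: 79/84·3 + (-1)·65/28 = 1/2 ✓
b·c²: 79/84·9 + (-1)·4225/784 = 2411/784 ≠ 1/3 ⇒ order 2.
b·Ac: (-1)·45/14 = -45/14 ≠ 1/6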